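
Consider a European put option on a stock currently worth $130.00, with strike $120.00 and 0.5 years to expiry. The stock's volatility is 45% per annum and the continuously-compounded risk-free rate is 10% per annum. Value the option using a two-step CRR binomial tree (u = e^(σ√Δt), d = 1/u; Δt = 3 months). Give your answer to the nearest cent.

CRR parameters: u = e^(σ√Δt) = e^(0.45·√0.25) = 1.2523, d = 1/u = 0.7985
Per-period rate: rΔt = 0.1·0.25 = 0.025, so R = e^0.025 = 1.0253
Risk-neutral probability p = (e^0.025 − 0.7985)/(1.2523 − 0.7985) = 0.2268/0.4538 = 0.4998
Terminal stock prices: S_uu = 203.9, S_ud = 130, S_dd = 82.89
Terminal payoffs (K − S): max(-83.88, 0) = 0, max(-10, 0) = 0, max(37.11, 0) = 37.11
Node u (S = 162.8): V_u = e^(−0.025)·[0.4998·0.0000 + 0.5002·0.0000] = 0.0000
Node d (S = 103.8): V_d = e^(−0.025)·[0.4998·0.0000 + 0.5002·37.1083] = 18.1044
Node 0 (S = 130): V_0 = e^(−0.025)·[0.4998·0.0000 + 0.5002·18.1044] = 8.8328

$8.83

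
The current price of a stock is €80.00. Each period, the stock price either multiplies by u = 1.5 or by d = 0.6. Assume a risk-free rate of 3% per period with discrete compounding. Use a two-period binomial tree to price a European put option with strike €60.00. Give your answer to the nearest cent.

Risk-neutral probability p = (1 + 0.03 − 0.6)/(1.5 − 0.6) = 0.4300/0.9000 = 0.4778
Terminal stock prices: S_uu = 180, S_ud = 72, S_dd = 28.8
Terminal payoffs (K − S): max(-120, 0) = 0, max(-12, 0) = 0, max(31.2, 0) = 31.2
Node u (S = 120): V_u = 1/1.03·[0.4778·0.0000 + 0.5222·0.0000] = 0.0000
Node d (S = 48): V_d = 1/1.03·[0.4778·0.0000 + 0.5222·31.2000] = 15.8188
Node 0 (S = 80): V_0 = 1/1.03·[0.4778·0.0000 + 0.5222·15.8188] = 8.0203

€8.02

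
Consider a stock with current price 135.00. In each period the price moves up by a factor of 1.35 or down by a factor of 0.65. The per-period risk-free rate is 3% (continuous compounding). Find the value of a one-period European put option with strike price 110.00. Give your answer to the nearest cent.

9.86

Risk-neutral probability p = (e^0.03 − 0.65)/(1.35 − 0.65) = 0.3805/0.7000 = 0.5435
Terminal stock prices: S_u = 182.2, S_d = 87.75
Terminal payoffs (K − S): max(-72.25, 0) = 0, max(22.25, 0) = 22.25
Node 0 (S = 135): V_0 = e^(−0.03)·[0.5435·0.0000 + 0.4565·22.2500] = 9.8568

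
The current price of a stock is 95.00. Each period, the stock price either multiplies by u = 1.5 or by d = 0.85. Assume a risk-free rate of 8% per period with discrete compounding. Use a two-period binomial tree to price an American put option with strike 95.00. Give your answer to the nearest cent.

Risk-neutral probability p = (1 + 0.08 − 0.85)/(1.5 − 0.85) = 0.2300/0.6500 = 0.3538
Terminal stock prices: S_uu = 213.8, S_ud = 121.1, S_dd = 68.64
Terminal payoffs (K − S): max(-118.8, 0) = 0, max(-26.12, 0) = 0, max(26.36, 0) = 26.36
Node u (S = 142.5): continuation = 1/1.08·[0.3538·0.0000 + 0.6462·0.0000] = 0.0000; exercise value = 0.0000 ≤ continuation, so V_u = 0.0000
Node d (S = 80.75): continuation = 1/1.08·[0.3538·0.0000 + 0.6462·26.3625] = 15.7724; exercise value = 14.2500 ≤ continuation, so V_d = 15.7724
Node 0 (S = 95): continuation = 1/1.08·[0.3538·0.0000 + 0.6462·15.7724] = 9.4365; exercise value = 0.0000 ≤ continuation, so V_0 = 9.4365

9.44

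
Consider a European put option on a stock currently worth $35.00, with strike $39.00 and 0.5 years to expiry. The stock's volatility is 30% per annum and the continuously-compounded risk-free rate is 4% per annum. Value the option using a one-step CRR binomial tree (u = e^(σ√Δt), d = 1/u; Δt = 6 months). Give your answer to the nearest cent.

CRR parameters: u = e^(σ√Δt) = e^(0.3·√0.5) = 1.2363, d = 1/u = 0.8089
Per-period rate: rΔt = 0.04·0.5 = 0.02, so R = e^0.02 = 1.0202
Risk-neutral probability p = (e^0.02 − 0.8089)/(1.2363 − 0.8089) = 0.2113/0.4275 = 0.4944
Terminal stock prices: S_u = 43.27, S_d = 28.31
Terminal payoffs (K − S): max(-4.271, 0) = 0, max(10.69, 0) = 10.69
Node 0 (S = 35): V_0 = e^(−0.02)·[0.4944·0.0000 + 0.5056·10.6900] = 5.2976

$5.30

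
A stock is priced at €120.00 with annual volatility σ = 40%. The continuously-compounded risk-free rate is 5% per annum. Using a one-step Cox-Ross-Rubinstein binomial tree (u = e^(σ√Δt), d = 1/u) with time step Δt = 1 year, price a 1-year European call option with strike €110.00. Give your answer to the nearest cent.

CRR parameters: u = e^(σ√Δt) = e^(0.4·√1) = 1.4918, d = 1/u = 0.6703
Per-period rate: rΔt = 0.05·1 = 0.05, so R = e^0.05 = 1.0513
Risk-neutral probability p = (e^0.05 − 0.6703)/(1.4918 − 0.6703) = 0.3810/0.8215 = 0.4637
Terminal stock prices: S_u = 179, S_d = 80.44
Terminal payoffs (S − K): max(69.02, 0) = 69.02, max(-29.56, 0) = 0
Node 0 (S = 120): V_0 = e^(−0.05)·[0.4637·69.0190 + 0.5363·0.0000] = 30.4448

€30.44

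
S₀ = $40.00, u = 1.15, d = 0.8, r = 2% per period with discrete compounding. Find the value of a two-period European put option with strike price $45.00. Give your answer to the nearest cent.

Risk-neutral probability p = (1 + 0.02 − 0.8)/(1.15 − 0.8) = 0.2200/0.3500 = 0.6286
Terminal stock prices: S_uu = 52.9, S_ud = 36.8, S_dd = 25.6
Terminal payoffs (K − S): max(-7.9, 0) = 0, max(8.2, 0) = 8.2, max(19.4, 0) = 19.4
Node u (S = 46): V_u = 1/1.02·[0.6286·0.0000 + 0.3714·8.2000] = 2.9860
Node d (S = 32): V_d = 1/1.02·[0.6286·8.2000 + 0.3714·19.4000] = 12.1176
Node 0 (S = 40): V_0 = 1/1.02·[0.6286·2.9860 + 0.3714·12.1176] = 6.2527

$6.25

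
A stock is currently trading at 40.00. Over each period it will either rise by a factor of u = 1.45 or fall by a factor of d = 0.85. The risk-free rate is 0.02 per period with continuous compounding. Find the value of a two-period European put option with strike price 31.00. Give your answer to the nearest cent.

1.04

Risk-neutral probability p = (e^0.02 − 0.85)/(1.45 − 0.85) = 0.1702/0.6000 = 0.2837
Terminal stock prices: S_uu = 84.1, S_ud = 49.3, S_dd = 28.9
Terminal payoffs (K − S): max(-53.1, 0) = 0, max(-18.3, 0) = 0, max(2.1, 0) = 2.1
Node u (S = 58): V_u = e^(−0.02)·[0.2837·0.0000 + 0.7163·0.0000] = 0.0000
Node d (S = 34): V_d = e^(−0.02)·[0.2837·0.0000 + 0.7163·2.1000] = 1.4745
Node 0 (S = 40): V_0 = e^(−0.02)·[0.2837·0.0000 + 0.7163·1.4745] = 1.0353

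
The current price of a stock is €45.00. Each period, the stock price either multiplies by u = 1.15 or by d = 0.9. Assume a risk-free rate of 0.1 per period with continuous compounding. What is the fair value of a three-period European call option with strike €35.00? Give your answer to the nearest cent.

€19.08

Risk-neutral probability p = (e^0.1 − 0.9)/(1.15 − 0.9) = 0.2052/0.2500 = 0.8207
Terminal stock prices: S_uuu = 68.44, S_uud = 53.56, S_udd = 41.92, S_ddd = 32.81
Terminal payoffs (S − K): max(33.44, 0) = 33.44, max(18.56, 0) = 18.56, max(6.917, 0) = 6.917, max(-2.195, 0) = 0
Node uu (S = 59.51): V_uu = e^(−0.1)·[0.8207·33.4394 + 0.1793·18.5612] = 27.8432
Node ud (S = 46.57): V_ud = e^(−0.1)·[0.8207·18.5612 + 0.1793·6.9175] = 14.9057
Node dd (S = 36.45): V_dd = e^(−0.1)·[0.8207·6.9175 + 0.1793·0.0000] = 5.1368
Node u (S = 51.75): V_u = e^(−0.1)·[0.8207·27.8432 + 0.1793·14.9057] = 23.0944
Node d (S = 40.5): V_d = e^(−0.1)·[0.8207·14.9057 + 0.1793·5.1368] = 11.9022
Node 0 (S = 45): V_0 = e^(−0.1)·[0.8207·23.0944 + 0.1793·11.9022] = 19.0807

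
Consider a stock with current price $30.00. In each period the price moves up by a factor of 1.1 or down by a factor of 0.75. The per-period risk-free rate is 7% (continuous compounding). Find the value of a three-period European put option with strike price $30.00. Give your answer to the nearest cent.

Risk-neutral probability p = (e^0.07 − 0.75)/(1.1 − 0.75) = 0.3225/0.3500 = 0.9215
Terminal stock prices: S_uuu = 39.93, S_uud = 27.23, S_udd = 18.56, S_ddd = 12.66
Terminal payoffs (K − S): max(-9.93, 0) = 0, max(2.775, 0) = 2.775, max(11.44, 0) = 11.44, max(17.34, 0) = 17.34
Node uu (S = 36.3): V_uu = e^(−0.07)·[0.9215·0.0000 + 0.0785·2.7750] = 0.2032
Node ud (S = 24.75): V_ud = e^(−0.07)·[0.9215·2.7750 + 0.0785·11.4375] = 3.2218
Node dd (S = 16.88): V_dd = e^(−0.07)·[0.9215·11.4375 + 0.0785·17.3438] = 11.0968
Node u (S = 33): V_u = e^(−0.07)·[0.9215·0.2032 + 0.0785·3.2218] = 0.4106
Node d (S = 22.5): V_d = e^(−0.07)·[0.9215·3.2218 + 0.0785·11.0968] = 3.5807
Node 0 (S = 30): V_0 = e^(−0.07)·[0.9215·0.4106 + 0.0785·3.5807] = 0.6150

$0.61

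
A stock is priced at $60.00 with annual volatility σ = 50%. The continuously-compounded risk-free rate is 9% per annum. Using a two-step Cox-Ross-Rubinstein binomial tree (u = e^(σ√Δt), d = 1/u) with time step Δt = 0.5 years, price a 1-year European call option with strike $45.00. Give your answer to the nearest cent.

CRR parameters: u = e^(σ√Δt) = e^(0.5·√0.5) = 1.4241, d = 1/u = 0.7022
Per-period rate: rΔt = 0.09·0.5 = 0.045, so R = e^0.045 = 1.0460
Risk-neutral probability p = (e^0.045 − 0.7022)/(1.4241 − 0.7022) = 0.3438/0.7219 = 0.4763
Terminal stock prices: S_uu = 121.7, S_ud = 60, S_dd = 29.58
Terminal payoffs (S − K): max(76.69, 0) = 76.69, max(15, 0) = 15, max(-15.42, 0) = 0
Node u (S = 85.45): V_u = e^(−0.045)·[0.4763·76.6869 + 0.5237·15.0000] = 42.4273
Node d (S = 42.13): V_d = e^(−0.045)·[0.4763·15.0000 + 0.5237·0.0000] = 6.8298
Node 0 (S = 60): V_0 = e^(−0.045)·[0.4763·42.4273 + 0.5237·6.8298] = 22.7375

$22.74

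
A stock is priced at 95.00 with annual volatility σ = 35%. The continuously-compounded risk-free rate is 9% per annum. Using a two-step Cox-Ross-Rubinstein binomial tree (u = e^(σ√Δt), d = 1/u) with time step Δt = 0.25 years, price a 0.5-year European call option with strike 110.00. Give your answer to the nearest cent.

6.44

CRR parameters: u = e^(σ√Δt) = e^(0.35·√0.25) = 1.1912, d = 1/u = 0.8395
Per-period rate: rΔt = 0.09·0.25 = 0.0225, so R = e^0.0225 = 1.0228
Risk-neutral probability p = (e^0.0225 − 0.8395)/(1.1912 − 0.8395) = 0.1833/0.3518 = 0.5210
Terminal stock prices: S_uu = 134.8, S_ud = 95, S_dd = 66.95
Terminal payoffs (S − K): max(24.81, 0) = 24.81, max(-15, 0) = 0, max(-43.05, 0) = 0
Node u (S = 113.2): V_u = e^(−0.0225)·[0.5210·24.8114 + 0.4790·0.0000] = 12.6402
Node d (S = 79.75): V_d = e^(−0.0225)·[0.5210·0.0000 + 0.4790·0.0000] = 0.0000
Node 0 (S = 95): V_0 = e^(−0.0225)·[0.5210·12.6402 + 0.4790·0.0000] = 6.4396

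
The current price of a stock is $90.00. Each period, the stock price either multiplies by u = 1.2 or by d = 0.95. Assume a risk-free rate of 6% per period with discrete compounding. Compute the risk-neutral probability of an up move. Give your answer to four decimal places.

p = 0.4400

Risk-neutral probability p = (1 + 0.06 − 0.95)/(1.2 − 0.95) = 0.1100/0.2500 = 0.4400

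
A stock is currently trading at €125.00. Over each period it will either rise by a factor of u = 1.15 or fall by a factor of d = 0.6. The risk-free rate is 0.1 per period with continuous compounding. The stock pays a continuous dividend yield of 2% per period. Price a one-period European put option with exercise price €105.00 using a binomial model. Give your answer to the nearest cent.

Per-period risk-free factor R = e^0.1 = 1.1052; dividend-adjusted growth = e^(0.1−0.02) = 1.0833.
Risk-neutral probability p = (1.0833 − 0.6)/(1.15 − 0.6) = 0.4833/0.5500 = 0.8787
Terminal stock prices: S_u = 143.8, S_d = 75
Terminal payoffs (K − S): max(-38.75, 0) = 0, max(30, 0) = 30
Node 0 (S = 125): V_0 = e^(−0.1)·[0.8787·0.0000 + 0.1213·30.0000] = 3.2926

€3.29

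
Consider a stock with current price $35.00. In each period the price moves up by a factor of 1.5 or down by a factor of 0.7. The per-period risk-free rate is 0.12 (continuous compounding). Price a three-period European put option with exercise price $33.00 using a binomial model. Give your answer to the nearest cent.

Risk-neutral probability p = (e^0.12 − 0.7)/(1.5 − 0.7) = 0.4275/0.8000 = 0.5344
Terminal stock prices: S_uuu = 118.1, S_uud = 55.12, S_udd = 25.72, S_ddd = 12
Terminal payoffs (K − S): max(-85.12, 0) = 0, max(-22.12, 0) = 0, max(7.275, 0) = 7.275, max(21, 0) = 21
Node uu (S = 78.75): V_uu = e^(−0.12)·[0.5344·0.0000 + 0.4656·0.0000] = 0.0000
Node ud (S = 36.75): V_ud = e^(−0.12)·[0.5344·0.0000 + 0.4656·7.2750] = 3.0044
Node dd (S = 17.15): V_dd = e^(−0.12)·[0.5344·7.2750 + 0.4656·20.9950] = 12.1184
Node u (S = 52.5): V_u = e^(−0.12)·[0.5344·0.0000 + 0.4656·3.0044] = 1.2407
Node d (S = 24.5): V_d = e^(−0.12)·[0.5344·3.0044 + 0.4656·12.1184] = 6.4285
Node 0 (S = 35): V_0 = e^(−0.12)·[0.5344·1.2407 + 0.4656·6.4285] = 3.2429

$3.24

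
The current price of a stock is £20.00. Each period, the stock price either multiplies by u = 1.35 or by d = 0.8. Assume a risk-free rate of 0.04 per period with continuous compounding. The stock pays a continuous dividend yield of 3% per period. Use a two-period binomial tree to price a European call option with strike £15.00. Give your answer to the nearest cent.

£5.76

Per-period risk-free factor R = e^0.04 = 1.0408; dividend-adjusted growth = e^(0.04−0.03) = 1.0101.
Risk-neutral probability p = (1.0101 − 0.8)/(1.35 − 0.8) = 0.2101/0.5500 = 0.3819
Terminal stock prices: S_uu = 36.45, S_ud = 21.6, S_dd = 12.8
Terminal payoffs (S − K): max(21.45, 0) = 21.45, max(6.6, 0) = 6.6, max(-2.2, 0) = 0
Node u (S = 27): V_u = e^(−0.04)·[0.3819·21.4500 + 0.6181·6.6000] = 11.7902
Node d (S = 16): V_d = e^(−0.04)·[0.3819·6.6000 + 0.6181·0.0000] = 2.4218
Node 0 (S = 20): V_0 = e^(−0.04)·[0.3819·11.7902 + 0.6181·2.4218] = 5.7644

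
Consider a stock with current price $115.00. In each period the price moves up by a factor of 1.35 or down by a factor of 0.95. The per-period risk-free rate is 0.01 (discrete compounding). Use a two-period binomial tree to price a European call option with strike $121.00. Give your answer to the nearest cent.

$8.58

Risk-neutral probability p = (1 + 0.01 − 0.95)/(1.35 − 0.95) = 0.0600/0.4000 = 0.1500
Terminal stock prices: S_uu = 209.6, S_ud = 147.5, S_dd = 103.8
Terminal payoffs (S − K): max(88.59, 0) = 88.59, max(26.49, 0) = 26.49, max(-17.21, 0) = 0
Node u (S = 155.2): V_u = 1/1.01·[0.1500·88.5875 + 0.8500·26.4875] = 35.4480
Node d (S = 109.2): V_d = 1/1.01·[0.1500·26.4875 + 0.8500·0.0000] = 3.9338
Node 0 (S = 115): V_0 = 1/1.01·[0.1500·35.4480 + 0.8500·3.9338] = 8.5752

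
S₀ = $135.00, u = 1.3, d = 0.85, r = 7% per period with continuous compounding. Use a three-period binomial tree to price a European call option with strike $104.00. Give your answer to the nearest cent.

Risk-neutral probability p = (e^0.07 − 0.85)/(1.3 − 0.85) = 0.2225/0.4500 = 0.4945
Terminal stock prices: S_uuu = 296.6, S_uud = 193.9, S_udd = 126.8, S_ddd = 82.91
Terminal payoffs (S − K): max(192.6, 0) = 192.6, max(89.93, 0) = 89.93, max(22.8, 0) = 22.8, max(-21.09, 0) = 0
Node uu (S = 228.2): V_uu = e^(−0.07)·[0.4945·192.5950 + 0.5055·89.9275] = 131.1810
Node ud (S = 149.2): V_ud = e^(−0.07)·[0.4945·89.9275 + 0.5055·22.7987] = 52.2060
Node dd (S = 97.54): V_dd = e^(−0.07)·[0.4945·22.7987 + 0.5055·0.0000] = 10.5110
Node u (S = 175.5): V_u = e^(−0.07)·[0.4945·131.1810 + 0.5055·52.2060] = 85.0867
Node d (S = 114.8): V_d = e^(−0.07)·[0.4945·52.2060 + 0.5055·10.5110] = 29.0232
Node 0 (S = 135): V_0 = e^(−0.07)·[0.4945·85.0867 + 0.5055·29.0232] = 52.9083

$52.91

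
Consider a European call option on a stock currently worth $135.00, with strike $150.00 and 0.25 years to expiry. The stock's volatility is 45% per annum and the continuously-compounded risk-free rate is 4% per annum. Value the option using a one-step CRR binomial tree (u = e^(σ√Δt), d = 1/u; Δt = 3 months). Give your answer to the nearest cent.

$8.80

CRR parameters: u = e^(σ√Δt) = e^(0.45·√0.25) = 1.2523, d = 1/u = 0.7985
Per-period rate: rΔt = 0.04·0.25 = 0.01, so R = e^0.01 = 1.0101
Risk-neutral probability p = (e^0.01 − 0.7985)/(1.2523 − 0.7985) = 0.2115/0.4538 = 0.4661
Terminal stock prices: S_u = 169.1, S_d = 107.8
Terminal payoffs (S − K): max(19.06, 0) = 19.06, max(-42.2, 0) = 0
Node 0 (S = 135): V_0 = e^(−0.01)·[0.4661·19.0636 + 0.5339·0.0000] = 8.7977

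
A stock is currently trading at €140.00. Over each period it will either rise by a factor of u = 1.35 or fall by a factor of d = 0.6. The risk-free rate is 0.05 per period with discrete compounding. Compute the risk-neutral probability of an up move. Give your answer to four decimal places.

p = 0.6000

Risk-neutral probability p = (1 + 0.05 − 0.6)/(1.35 − 0.6) = 0.4500/0.7500 = 0.6000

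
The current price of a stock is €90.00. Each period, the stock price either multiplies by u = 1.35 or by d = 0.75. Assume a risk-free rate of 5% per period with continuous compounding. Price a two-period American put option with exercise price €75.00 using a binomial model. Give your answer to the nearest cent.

Risk-neutral probability p = (e^0.05 − 0.75)/(1.35 − 0.75) = 0.3013/0.6000 = 0.5021
Terminal stock prices: S_uu = 164, S_ud = 91.13, S_dd = 50.62
Terminal payoffs (K − S): max(-89.03, 0) = 0, max(-16.13, 0) = 0, max(24.38, 0) = 24.38
Node u (S = 121.5): continuation = e^(−0.05)·[0.5021·0.0000 + 0.4979·0.0000] = 0.0000; exercise value = 0.0000 ≤ continuation, so V_u = 0.0000
Node d (S = 67.5): continuation = e^(−0.05)·[0.5021·0.0000 + 0.4979·24.3750] = 11.5440; exercise value = 7.5000 ≤ continuation, so V_d = 11.5440
Node 0 (S = 90): continuation = e^(−0.05)·[0.5021·0.0000 + 0.4979·11.5440] = 5.4672; exercise value = 0.0000 ≤ continuation, so V_0 = 5.4672

€5.47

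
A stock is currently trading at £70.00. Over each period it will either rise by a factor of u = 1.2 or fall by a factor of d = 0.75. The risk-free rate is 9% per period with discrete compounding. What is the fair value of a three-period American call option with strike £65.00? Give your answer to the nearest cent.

Risk-neutral probability p = (1 + 0.09 − 0.75)/(1.2 − 0.75) = 0.3400/0.4500 = 0.7556
Terminal stock prices: S_uuu = 121, S_uud = 75.6, S_udd = 47.25, S_ddd = 29.53
Terminal payoffs (S − K): max(55.96, 0) = 55.96, max(10.6, 0) = 10.6, max(-17.75, 0) = 0, max(-35.47, 0) = 0
Node uu (S = 100.8): continuation = 1/1.09·[0.7556·55.9600 + 0.2444·10.6000] = 41.1670; exercise value = 35.8000 ≤ continuation, so V_uu = 41.1670
Node ud (S = 63): continuation = 1/1.09·[0.7556·10.6000 + 0.2444·0.0000] = 7.3476; exercise value = 0.0000 ≤ continuation, so V_ud = 7.3476
Node dd (S = 39.38): continuation = 1/1.09·[0.7556·0.0000 + 0.2444·0.0000] = 0.0000; exercise value = 0.0000 ≤ continuation, so V_dd = 0.0000
Node u (S = 84): continuation = 1/1.09·[0.7556·41.1670 + 0.2444·7.3476] = 30.1835; exercise value = 19.0000 ≤ continuation, so V_u = 30.1835
Node d (S = 52.5): continuation = 1/1.09·[0.7556·7.3476 + 0.2444·0.0000] = 5.0931; exercise value = 0.0000 ≤ continuation, so V_d = 5.0931
Node 0 (S = 70): continuation = 1/1.09·[0.7556·30.1835 + 0.2444·5.0931] = 22.0645; exercise value = 5.0000 ≤ continuation, so V_0 = 22.0645

£22.06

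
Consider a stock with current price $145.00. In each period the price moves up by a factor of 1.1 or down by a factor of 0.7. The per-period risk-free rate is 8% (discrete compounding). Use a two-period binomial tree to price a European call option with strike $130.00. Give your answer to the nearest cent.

$35.17

Risk-neutral probability p = (1 + 0.08 − 0.7)/(1.1 − 0.7) = 0.3800/0.4000 = 0.9500
Terminal stock prices: S_uu = 175.5, S_ud = 111.6, S_dd = 71.05
Terminal payoffs (S − K): max(45.45, 0) = 45.45, max(-18.35, 0) = 0, max(-58.95, 0) = 0
Node u (S = 159.5): V_u = 1/1.08·[0.9500·45.4500 + 0.0500·0.0000] = 39.9792
Node d (S = 101.5): V_d = 1/1.08·[0.9500·0.0000 + 0.0500·0.0000] = 0.0000
Node 0 (S = 145): V_0 = 1/1.08·[0.9500·39.9792 + 0.0500·0.0000] = 35.1669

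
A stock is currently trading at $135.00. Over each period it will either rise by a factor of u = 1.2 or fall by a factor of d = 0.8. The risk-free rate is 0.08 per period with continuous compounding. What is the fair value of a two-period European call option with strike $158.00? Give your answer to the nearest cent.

$15.56

Risk-neutral probability p = (e^0.08 − 0.8)/(1.2 − 0.8) = 0.2833/0.4000 = 0.7082
Terminal stock prices: S_uu = 194.4, S_ud = 129.6, S_dd = 86.4
Terminal payoffs (S − K): max(36.4, 0) = 36.4, max(-28.4, 0) = 0, max(-71.6, 0) = 0
Node u (S = 162): V_u = e^(−0.08)·[0.7082·36.4000 + 0.2918·0.0000] = 23.7971
Node d (S = 108): V_d = e^(−0.08)·[0.7082·0.0000 + 0.2918·0.0000] = 0.0000
Node 0 (S = 135): V_0 = e^(−0.08)·[0.7082·23.7971 + 0.2918·0.0000] = 15.5578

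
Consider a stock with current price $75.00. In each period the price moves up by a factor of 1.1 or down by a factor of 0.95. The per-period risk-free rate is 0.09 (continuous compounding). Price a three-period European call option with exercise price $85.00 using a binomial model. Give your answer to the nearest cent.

Risk-neutral probability p = (e^0.09 − 0.95)/(1.1 − 0.95) = 0.1442/0.1500 = 0.9612
Terminal stock prices: S_uuu = 99.83, S_uud = 86.21, S_udd = 74.46, S_ddd = 64.3
Terminal payoffs (S − K): max(14.83, 0) = 14.83, max(1.213, 0) = 1.213, max(-10.54, 0) = 0, max(-20.7, 0) = 0
Node uu (S = 90.75): V_uu = e^(−0.09)·[0.9612·14.8250 + 0.0388·1.2125] = 13.0658
Node ud (S = 78.38): V_ud = e^(−0.09)·[0.9612·1.2125 + 0.0388·0.0000] = 1.0651
Node dd (S = 67.69): V_dd = e^(−0.09)·[0.9612·0.0000 + 0.0388·0.0000] = 0.0000
Node u (S = 82.5): V_u = e^(−0.09)·[0.9612·13.0658 + 0.0388·1.0651] = 11.5153
Node d (S = 71.25): V_d = e^(−0.09)·[0.9612·1.0651 + 0.0388·0.0000] = 0.9356
Node 0 (S = 75): V_0 = e^(−0.09)·[0.9612·11.5153 + 0.0388·0.9356] = 10.1487

$10.15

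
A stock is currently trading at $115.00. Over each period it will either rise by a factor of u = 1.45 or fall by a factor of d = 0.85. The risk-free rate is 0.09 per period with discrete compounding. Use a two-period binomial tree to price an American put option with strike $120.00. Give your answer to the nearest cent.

$12.25

Risk-neutral probability p = (1 + 0.09 − 0.85)/(1.45 − 0.85) = 0.2400/0.6000 = 0.4000
Terminal stock prices: S_uu = 241.8, S_ud = 141.7, S_dd = 83.09
Terminal payoffs (K − S): max(-121.8, 0) = 0, max(-21.74, 0) = 0, max(36.91, 0) = 36.91
Node u (S = 166.8): continuation = 1/1.09·[0.4000·0.0000 + 0.6000·0.0000] = 0.0000; exercise value = 0.0000 ≤ continuation, so V_u = 0.0000
Node d (S = 97.75): continuation = 1/1.09·[0.4000·0.0000 + 0.6000·36.9125] = 20.3188; exercise value = 22.2500 > continuation, so V_d = 22.2500 (exercise)
Node 0 (S = 115): continuation = 1/1.09·[0.4000·0.0000 + 0.6000·22.2500] = 12.2477; exercise value = 5.0000 ≤ continuation, so V_0 = 12.2477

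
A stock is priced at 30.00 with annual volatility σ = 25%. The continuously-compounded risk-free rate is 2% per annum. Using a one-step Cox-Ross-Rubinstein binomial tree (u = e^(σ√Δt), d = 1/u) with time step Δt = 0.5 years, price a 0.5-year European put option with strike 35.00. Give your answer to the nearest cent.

5.04

CRR parameters: u = e^(σ√Δt) = e^(0.25·√0.5) = 1.1934, d = 1/u = 0.8380
Per-period rate: rΔt = 0.02·0.5 = 0.01, so R = e^0.01 = 1.0101
Risk-neutral probability p = (e^0.01 − 0.8380)/(1.1934 − 0.8380) = 0.1721/0.3554 = 0.4842
Terminal stock prices: S_u = 35.8, S_d = 25.14
Terminal payoffs (K − S): max(-0.8009, 0) = 0, max(9.861, 0) = 9.861
Node 0 (S = 30): V_0 = e^(−0.01)·[0.4842·0.0000 + 0.5158·9.8610] = 5.0357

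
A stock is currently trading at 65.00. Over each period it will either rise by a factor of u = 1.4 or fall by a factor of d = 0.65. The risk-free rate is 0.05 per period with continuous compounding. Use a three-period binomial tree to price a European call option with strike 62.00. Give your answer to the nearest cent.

Risk-neutral probability p = (e^0.05 − 0.65)/(1.4 − 0.65) = 0.4013/0.7500 = 0.5350
Terminal stock prices: S_uuu = 178.4, S_uud = 82.81, S_udd = 38.45, S_ddd = 17.85
Terminal payoffs (S − K): max(116.4, 0) = 116.4, max(20.81, 0) = 20.81, max(-23.55, 0) = 0, max(-44.15, 0) = 0
Node uu (S = 127.4): V_uu = e^(−0.05)·[0.5350·116.3600 + 0.4650·20.8100] = 68.4238
Node ud (S = 59.15): V_ud = e^(−0.05)·[0.5350·20.8100 + 0.4650·0.0000] = 10.5909
Node dd (S = 27.46): V_dd = e^(−0.05)·[0.5350·0.0000 + 0.4650·0.0000] = 0.0000
Node u (S = 91): V_u = e^(−0.05)·[0.5350·68.4238 + 0.4650·10.5909] = 39.5075
Node d (S = 42.25): V_d = e^(−0.05)·[0.5350·10.5909 + 0.4650·0.0000] = 5.3901
Node 0 (S = 65): V_0 = e^(−0.05)·[0.5350·39.5075 + 0.4650·5.3901] = 22.4908

22.49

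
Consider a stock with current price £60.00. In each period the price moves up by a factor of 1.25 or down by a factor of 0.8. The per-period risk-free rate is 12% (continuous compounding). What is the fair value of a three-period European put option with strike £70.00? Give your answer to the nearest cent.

Risk-neutral probability p = (e^0.12 − 0.8)/(1.25 − 0.8) = 0.3275/0.4500 = 0.7278
Terminal stock prices: S_uuu = 117.2, S_uud = 75, S_udd = 48, S_ddd = 30.72
Terminal payoffs (K − S): max(-47.19, 0) = 0, max(-5, 0) = 0, max(22, 0) = 22, max(39.28, 0) = 39.28
Node uu (S = 93.75): V_uu = e^(−0.12)·[0.7278·0.0000 + 0.2722·0.0000] = 0.0000
Node ud (S = 60): V_ud = e^(−0.12)·[0.7278·0.0000 + 0.2722·22.0000] = 5.3118
Node dd (S = 38.4): V_dd = e^(−0.12)·[0.7278·22.0000 + 0.2722·39.2800] = 23.6844
Node u (S = 75): V_u = e^(−0.12)·[0.7278·0.0000 + 0.2722·5.3118] = 1.2825
Node d (S = 48): V_d = e^(−0.12)·[0.7278·5.3118 + 0.2722·23.6844] = 9.1471
Node 0 (S = 60): V_0 = e^(−0.12)·[0.7278·1.2825 + 0.2722·9.1471] = 3.0364

£3.04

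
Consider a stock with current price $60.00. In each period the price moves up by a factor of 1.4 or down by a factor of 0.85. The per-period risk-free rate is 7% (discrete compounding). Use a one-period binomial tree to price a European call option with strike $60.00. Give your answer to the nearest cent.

$8.97

Risk-neutral probability p = (1 + 0.07 − 0.85)/(1.4 − 0.85) = 0.2200/0.5500 = 0.4000
Terminal stock prices: S_u = 84, S_d = 51
Terminal payoffs (S − K): max(24, 0) = 24, max(-9, 0) = 0
Node 0 (S = 60): V_0 = 1/1.07·[0.4000·24.0000 + 0.6000·0.0000] = 8.9720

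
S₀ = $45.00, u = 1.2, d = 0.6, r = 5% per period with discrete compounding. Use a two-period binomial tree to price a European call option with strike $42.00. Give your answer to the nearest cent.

$11.63

Risk-neutral probability p = (1 + 0.05 − 0.6)/(1.2 − 0.6) = 0.4500/0.6000 = 0.7500
Terminal stock prices: S_uu = 64.8, S_ud = 32.4, S_dd = 16.2
Terminal payoffs (S − K): max(22.8, 0) = 22.8, max(-9.6, 0) = 0, max(-25.8, 0) = 0
Node u (S = 54): V_u = 1/1.05·[0.7500·22.8000 + 0.2500·0.0000] = 16.2857
Node d (S = 27): V_d = 1/1.05·[0.7500·0.0000 + 0.2500·0.0000] = 0.0000
Node 0 (S = 45): V_0 = 1/1.05·[0.7500·16.2857 + 0.2500·0.0000] = 11.6327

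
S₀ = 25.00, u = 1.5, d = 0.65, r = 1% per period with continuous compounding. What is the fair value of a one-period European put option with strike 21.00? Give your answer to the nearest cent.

Risk-neutral probability p = (e^0.01 − 0.65)/(1.5 − 0.65) = 0.3601/0.8500 = 0.4236
Terminal stock prices: S_u = 37.5, S_d = 16.25
Terminal payoffs (K − S): max(-16.5, 0) = 0, max(4.75, 0) = 4.75
Node 0 (S = 25): V_0 = e^(−0.01)·[0.4236·0.0000 + 0.5764·4.7500] = 2.7107

2.71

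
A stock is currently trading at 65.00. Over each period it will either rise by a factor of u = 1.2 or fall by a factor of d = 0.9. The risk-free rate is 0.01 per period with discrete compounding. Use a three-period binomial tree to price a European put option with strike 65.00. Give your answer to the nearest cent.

5.12

Risk-neutral probability p = (1 + 0.01 − 0.9)/(1.2 − 0.9) = 0.1100/0.3000 = 0.3667
Terminal stock prices: S_uuu = 112.3, S_uud = 84.24, S_udd = 63.18, S_ddd = 47.39
Terminal payoffs (K − S): max(-47.32, 0) = 0, max(-19.24, 0) = 0, max(1.82, 0) = 1.82, max(17.61, 0) = 17.61
Node uu (S = 93.6): V_uu = 1/1.01·[0.3667·0.0000 + 0.6333·0.0000] = 0.0000
Node ud (S = 70.2): V_ud = 1/1.01·[0.3667·0.0000 + 0.6333·1.8200] = 1.1413
Node dd (S = 52.65): V_dd = 1/1.01·[0.3667·1.8200 + 0.6333·17.6150] = 11.7064
Node u (S = 78): V_u = 1/1.01·[0.3667·0.0000 + 0.6333·1.1413] = 0.7156
Node d (S = 58.5): V_d = 1/1.01·[0.3667·1.1413 + 0.6333·11.7064] = 7.7550
Node 0 (S = 65): V_0 = 1/1.01·[0.3667·0.7156 + 0.6333·7.7550] = 5.1227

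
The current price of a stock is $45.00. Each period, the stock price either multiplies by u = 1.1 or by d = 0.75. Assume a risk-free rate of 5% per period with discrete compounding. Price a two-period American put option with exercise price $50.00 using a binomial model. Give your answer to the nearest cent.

$5.00

Risk-neutral probability p = (1 + 0.05 − 0.75)/(1.1 − 0.75) = 0.3000/0.3500 = 0.8571
Terminal stock prices: S_uu = 54.45, S_ud = 37.13, S_dd = 25.31
Terminal payoffs (K − S): max(-4.45, 0) = 0, max(12.87, 0) = 12.87, max(24.69, 0) = 24.69
Node u (S = 49.5): continuation = 1/1.05·[0.8571·0.0000 + 0.1429·12.8750] = 1.7517; exercise value = 0.5000 ≤ continuation, so V_u = 1.7517
Node d (S = 33.75): continuation = 1/1.05·[0.8571·12.8750 + 0.1429·24.6875] = 13.8690; exercise value = 16.2500 > continuation, so V_d = 16.2500 (exercise)
Node 0 (S = 45): continuation = 1/1.05·[0.8571·1.7517 + 0.1429·16.2500] = 3.6408; exercise value = 5.0000 > continuation, so V_0 = 5.0000 (exercise)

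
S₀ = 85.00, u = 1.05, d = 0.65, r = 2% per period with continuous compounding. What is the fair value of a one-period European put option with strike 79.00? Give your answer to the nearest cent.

1.73

Risk-neutral probability p = (e^0.02 − 0.65)/(1.05 − 0.65) = 0.3702/0.4000 = 0.9255
Terminal stock prices: S_u = 89.25, S_d = 55.25
Terminal payoffs (K − S): max(-10.25, 0) = 0, max(23.75, 0) = 23.75
Node 0 (S = 85): V_0 = e^(−0.02)·[0.9255·0.0000 + 0.0745·23.7500] = 1.7343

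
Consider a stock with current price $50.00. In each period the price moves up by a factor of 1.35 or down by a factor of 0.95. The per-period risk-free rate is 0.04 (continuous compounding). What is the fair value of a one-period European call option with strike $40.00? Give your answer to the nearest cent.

Risk-neutral probability p = (e^0.04 − 0.95)/(1.35 − 0.95) = 0.0908/0.4000 = 0.2270
Terminal stock prices: S_u = 67.5, S_d = 47.5
Terminal payoffs (S − K): max(27.5, 0) = 27.5, max(7.5, 0) = 7.5
Node 0 (S = 50): V_0 = e^(−0.04)·[0.2270·27.5000 + 0.7730·7.5000] = 11.5684

$11.57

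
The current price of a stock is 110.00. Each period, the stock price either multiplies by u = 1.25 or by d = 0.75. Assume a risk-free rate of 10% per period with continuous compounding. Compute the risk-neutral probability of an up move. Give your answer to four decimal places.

p = 0.7103

Risk-neutral probability p = (e^0.1 − 0.75)/(1.25 − 0.75) = 0.3552/0.5000 = 0.7103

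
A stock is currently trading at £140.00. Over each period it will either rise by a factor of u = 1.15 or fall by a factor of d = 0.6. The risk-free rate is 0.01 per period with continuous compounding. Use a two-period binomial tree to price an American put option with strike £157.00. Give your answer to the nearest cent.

Risk-neutral probability p = (e^0.01 − 0.6)/(1.15 − 0.6) = 0.4101/0.5500 = 0.7455
Terminal stock prices: S_uu = 185.1, S_ud = 96.6, S_dd = 50.4
Terminal payoffs (K − S): max(-28.15, 0) = 0, max(60.4, 0) = 60.4, max(106.6, 0) = 106.6
Node u (S = 161): continuation = e^(−0.01)·[0.7455·0.0000 + 0.2545·60.4000] = 15.2161; exercise value = 0.0000 ≤ continuation, so V_u = 15.2161
Node d (S = 84): continuation = e^(−0.01)·[0.7455·60.4000 + 0.2545·106.6000] = 71.4378; exercise value = 73.0000 > continuation, so V_d = 73.0000 (exercise)
Node 0 (S = 140): continuation = e^(−0.01)·[0.7455·15.2161 + 0.2545·73.0000] = 29.6218; exercise value = 17.0000 ≤ continuation, so V_0 = 29.6218

£29.62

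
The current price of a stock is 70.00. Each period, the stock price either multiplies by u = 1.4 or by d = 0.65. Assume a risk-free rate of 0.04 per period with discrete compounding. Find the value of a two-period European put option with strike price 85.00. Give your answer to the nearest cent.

21.64

Risk-neutral probability p = (1 + 0.04 − 0.65)/(1.4 − 0.65) = 0.3900/0.7500 = 0.5200
Terminal stock prices: S_uu = 137.2, S_ud = 63.7, S_dd = 29.58
Terminal payoffs (K − S): max(-52.2, 0) = 0, max(21.3, 0) = 21.3, max(55.42, 0) = 55.42
Node u (S = 98): V_u = 1/1.04·[0.5200·0.0000 + 0.4800·21.3000] = 9.8308
Node d (S = 45.5): V_d = 1/1.04·[0.5200·21.3000 + 0.4800·55.4250] = 36.2308
Node 0 (S = 70): V_0 = 1/1.04·[0.5200·9.8308 + 0.4800·36.2308] = 21.6373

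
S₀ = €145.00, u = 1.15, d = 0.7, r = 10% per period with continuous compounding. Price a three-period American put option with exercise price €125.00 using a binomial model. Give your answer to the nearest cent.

€2.73

Risk-neutral probability p = (e^0.1 − 0.7)/(1.15 − 0.7) = 0.4052/0.4500 = 0.9004
Terminal stock prices: S_uuu = 220.5, S_uud = 134.2, S_udd = 81.71, S_ddd = 49.73
Terminal payoffs (K − S): max(-95.53, 0) = 0, max(-9.234, 0) = 0, max(43.29, 0) = 43.29, max(75.27, 0) = 75.27
Node uu (S = 191.8): continuation = e^(−0.1)·[0.9004·0.0000 + 0.0996·0.0000] = 0.0000; exercise value = 0.0000 ≤ continuation, so V_uu = 0.0000
Node ud (S = 116.7): continuation = e^(−0.1)·[0.9004·0.0000 + 0.0996·43.2925] = 3.9024; exercise value = 8.2750 > continuation, so V_ud = 8.2750 (exercise)
Node dd (S = 71.05): continuation = e^(−0.1)·[0.9004·43.2925 + 0.0996·75.2650] = 42.0547; exercise value = 53.9500 > continuation, so V_dd = 53.9500 (exercise)
Node u (S = 166.8): continuation = e^(−0.1)·[0.9004·0.0000 + 0.0996·8.2750] = 0.7459; exercise value = 0.0000 ≤ continuation, so V_u = 0.7459
Node d (S = 101.5): continuation = e^(−0.1)·[0.9004·8.2750 + 0.0996·53.9500] = 11.6047; exercise value = 23.5000 > continuation, so V_d = 23.5000 (exercise)
Node 0 (S = 145): continuation = e^(−0.1)·[0.9004·0.7459 + 0.0996·23.5000] = 2.7260; exercise value = 0.0000 ≤ continuation, so V_0 = 2.7260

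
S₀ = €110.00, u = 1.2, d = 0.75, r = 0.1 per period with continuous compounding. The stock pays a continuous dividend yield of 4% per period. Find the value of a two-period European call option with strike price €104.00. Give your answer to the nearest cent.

€21.39

Per-period risk-free factor R = e^0.1 = 1.1052; dividend-adjusted growth = e^(0.1−0.04) = 1.0618.
Risk-neutral probability p = (1.0618 − 0.75)/(1.2 − 0.75) = 0.3118/0.4500 = 0.6930
Terminal stock prices: S_uu = 158.4, S_ud = 99, S_dd = 61.88
Terminal payoffs (S − K): max(54.4, 0) = 54.4, max(-5, 0) = 0, max(-42.12, 0) = 0
Node u (S = 132): V_u = e^(−0.1)·[0.6930·54.4000 + 0.3070·0.0000] = 34.1102
Node d (S = 82.5): V_d = e^(−0.1)·[0.6930·0.0000 + 0.3070·0.0000] = 0.0000
Node 0 (S = 110): V_0 = e^(−0.1)·[0.6930·34.1102 + 0.3070·0.0000] = 21.3879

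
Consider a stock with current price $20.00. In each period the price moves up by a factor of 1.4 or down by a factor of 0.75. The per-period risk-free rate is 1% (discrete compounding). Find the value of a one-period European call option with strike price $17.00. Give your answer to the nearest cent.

$4.36

Risk-neutral probability p = (1 + 0.01 − 0.75)/(1.4 − 0.75) = 0.2600/0.6500 = 0.4000
Terminal stock prices: S_u = 28, S_d = 15
Terminal payoffs (S − K): max(11, 0) = 11, max(-2, 0) = 0
Node 0 (S = 20): V_0 = 1/1.01·[0.4000·11.0000 + 0.6000·0.0000] = 4.3564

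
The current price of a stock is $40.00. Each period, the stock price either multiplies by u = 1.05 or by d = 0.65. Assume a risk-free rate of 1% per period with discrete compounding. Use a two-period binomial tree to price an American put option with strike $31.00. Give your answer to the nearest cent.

Risk-neutral probability p = (1 + 0.01 − 0.65)/(1.05 − 0.65) = 0.3600/0.4000 = 0.9000
Terminal stock prices: S_uu = 44.1, S_ud = 27.3, S_dd = 16.9
Terminal payoffs (K − S): max(-13.1, 0) = 0, max(3.7, 0) = 3.7, max(14.1, 0) = 14.1
Node u (S = 42): continuation = 1/1.01·[0.9000·0.0000 + 0.1000·3.7000] = 0.3663; exercise value = 0.0000 ≤ continuation, so V_u = 0.3663
Node d (S = 26): continuation = 1/1.01·[0.9000·3.7000 + 0.1000·14.1000] = 4.6931; exercise value = 5.0000 > continuation, so V_d = 5.0000 (exercise)
Node 0 (S = 40): continuation = 1/1.01·[0.9000·0.3663 + 0.1000·5.0000] = 0.8215; exercise value = 0.0000 ≤ continuation, so V_0 = 0.8215

$0.82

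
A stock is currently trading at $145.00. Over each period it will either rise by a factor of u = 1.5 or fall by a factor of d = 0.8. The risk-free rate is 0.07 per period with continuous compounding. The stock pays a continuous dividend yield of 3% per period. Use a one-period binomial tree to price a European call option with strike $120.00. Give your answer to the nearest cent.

$31.27

Per-period risk-free factor R = e^0.07 = 1.0725; dividend-adjusted growth = e^(0.07−0.03) = 1.0408.
Risk-neutral probability p = (1.0408 − 0.8)/(1.5 − 0.8) = 0.2408/0.7000 = 0.3440
Terminal stock prices: S_u = 217.5, S_d = 116
Terminal payoffs (S − K): max(97.5, 0) = 97.5, max(-4, 0) = 0
Node 0 (S = 145): V_0 = e^(−0.07)·[0.3440·97.5000 + 0.6560·0.0000] = 31.2739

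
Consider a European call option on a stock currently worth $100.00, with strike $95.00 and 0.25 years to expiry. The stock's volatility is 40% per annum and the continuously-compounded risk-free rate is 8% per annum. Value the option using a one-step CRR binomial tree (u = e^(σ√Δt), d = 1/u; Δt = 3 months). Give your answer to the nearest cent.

$13.31

CRR parameters: u = e^(σ√Δt) = e^(0.4·√0.25) = 1.2214, d = 1/u = 0.8187
Per-period rate: rΔt = 0.08·0.25 = 0.02, so R = e^0.02 = 1.0202
Risk-neutral probability p = (e^0.02 − 0.8187)/(1.2214 − 0.8187) = 0.2015/0.4027 = 0.5003
Terminal stock prices: S_u = 122.1, S_d = 81.87
Terminal payoffs (S − K): max(27.14, 0) = 27.14, max(-13.13, 0) = 0
Node 0 (S = 100): V_0 = e^(−0.02)·[0.5003·27.1403 + 0.4997·0.0000] = 13.3103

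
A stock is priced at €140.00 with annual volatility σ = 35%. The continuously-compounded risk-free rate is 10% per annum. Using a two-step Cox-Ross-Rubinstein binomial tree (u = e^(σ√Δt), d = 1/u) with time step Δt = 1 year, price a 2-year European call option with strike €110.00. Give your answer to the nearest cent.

€56.34

CRR parameters: u = e^(σ√Δt) = e^(0.35·√1) = 1.4191, d = 1/u = 0.7047
Per-period rate: rΔt = 0.1·1 = 0.1, so R = e^0.1 = 1.1052
Risk-neutral probability p = (e^0.1 − 0.7047)/(1.4191 − 0.7047) = 0.4005/0.7144 = 0.5606
Terminal stock prices: S_uu = 281.9, S_ud = 140, S_dd = 69.52
Terminal payoffs (S − K): max(171.9, 0) = 171.9, max(30, 0) = 30, max(-40.48, 0) = 0
Node u (S = 198.7): V_u = e^(−0.1)·[0.5606·171.9254 + 0.4394·30.0000] = 99.1373
Node d (S = 98.66): V_d = e^(−0.1)·[0.5606·30.0000 + 0.4394·0.0000] = 15.2176
Node 0 (S = 140): V_0 = e^(−0.1)·[0.5606·99.1373 + 0.4394·15.2176] = 56.3381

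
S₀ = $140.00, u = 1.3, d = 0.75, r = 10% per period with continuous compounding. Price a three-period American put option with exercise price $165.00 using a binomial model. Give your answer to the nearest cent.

Risk-neutral probability p = (e^0.1 − 0.75)/(1.3 − 0.75) = 0.3552/0.5500 = 0.6458
Terminal stock prices: S_uuu = 307.6, S_uud = 177.5, S_udd = 102.4, S_ddd = 59.06
Terminal payoffs (K − S): max(-142.6, 0) = 0, max(-12.45, 0) = 0, max(62.62, 0) = 62.62, max(105.9, 0) = 105.9
Node uu (S = 236.6): continuation = e^(−0.1)·[0.6458·0.0000 + 0.3542·0.0000] = 0.0000; exercise value = 0.0000 ≤ continuation, so V_uu = 0.0000
Node ud (S = 136.5): continuation = e^(−0.1)·[0.6458·0.0000 + 0.3542·62.6250] = 20.0729; exercise value = 28.5000 > continuation, so V_ud = 28.5000 (exercise)
Node dd (S = 78.75): continuation = e^(−0.1)·[0.6458·62.6250 + 0.3542·105.9375] = 70.5482; exercise value = 86.2500 > continuation, so V_dd = 86.2500 (exercise)
Node u (S = 182): continuation = e^(−0.1)·[0.6458·0.0000 + 0.3542·28.5000] = 9.1350; exercise value = 0.0000 ≤ continuation, so V_u = 9.1350
Node d (S = 105): continuation = e^(−0.1)·[0.6458·28.5000 + 0.3542·86.2500] = 44.2982; exercise value = 60.0000 > continuation, so V_d = 60.0000 (exercise)
Node 0 (S = 140): continuation = e^(−0.1)·[0.6458·9.1350 + 0.3542·60.0000] = 24.5692; exercise value = 25.0000 > continuation, so V_0 = 25.0000 (exercise)

$25.00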